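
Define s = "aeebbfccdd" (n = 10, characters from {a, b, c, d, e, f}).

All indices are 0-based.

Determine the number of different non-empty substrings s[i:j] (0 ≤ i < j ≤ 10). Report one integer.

51

sorted suffixes:
  #0 SA[0]=0  'aeebbfccdd'
  #1 SA[1]=3  'bbfccdd'
  #2 SA[2]=4  'bfccdd'
  #3 SA[3]=6  'ccdd'
  #4 SA[4]=7  'cdd'
  #5 SA[5]=9  'd'
  #6 SA[6]=8  'dd'
  #7 SA[7]=2  'ebbfccdd'
  #8 SA[8]=1  'eebbfccdd'
  #9 SA[9]=5  'fccdd'

SA = [0, 3, 4, 6, 7, 9, 8, 2, 1, 5]
rank  pair      lcp
   1  s[0:],s[3:]  0  ''
   2  s[3:],s[4:]  1  'b'
   3  s[4:],s[6:]  0  ''
   4  s[6:],s[7:]  1  'c'
   5  s[7:],s[9:]  0  ''
   6  s[9:],s[8:]  1  'd'
   7  s[8:],s[2:]  0  ''
   8  s[2:],s[1:]  1  'e'
   9  s[1:],s[5:]  0  ''

n(n+1)/2 = 10·11/2 = 55
Σ LCP = 0 + 0 + 1 + 0 + 1 + 0 + 1 + 0 + 1 + 0 = 4
distinct = 55 − 4 = 51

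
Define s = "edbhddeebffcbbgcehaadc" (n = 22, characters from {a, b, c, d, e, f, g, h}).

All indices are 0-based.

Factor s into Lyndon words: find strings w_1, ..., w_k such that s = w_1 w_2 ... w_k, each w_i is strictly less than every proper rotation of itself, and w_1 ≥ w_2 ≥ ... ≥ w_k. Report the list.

["e", "d", "bhddee", "bffc", "bbgceh", "aadc"]

emit factor 1: 'e' (i=0, period=1)
emit factor 2: 'd' (i=1, period=1)
emit factor 3: 'bhddee' (i=2, period=6)
emit factor 4: 'bffc' (i=8, period=4)
emit factor 5: 'bbgceh' (i=12, period=6)
emit factor 6: 'aadc' (i=18, period=4)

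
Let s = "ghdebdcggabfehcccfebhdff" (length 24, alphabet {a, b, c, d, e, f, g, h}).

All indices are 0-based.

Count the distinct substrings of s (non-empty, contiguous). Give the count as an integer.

280

rank | idx | suffix
   0 |   9 | abfehcccfebhdff
   1 |   4 | bdcggabfehcccfebhdff
   2 |  10 | bfehcccfebhdff
   3 |  19 | bhdff
   4 |  14 | cccfebhdff
   5 |  15 | ccfebhdff
   6 |  16 | cfebhdff
   7 |   6 | cggabfehcccfebhdff
   8 |   5 | dcggabfehcccfebhdff
   9 |   2 | debdcggabfehcccfebhdff
  10 |  21 | dff
  11 |   3 | ebdcggabfehcccfebhdff
  12 |  18 | ebhdff
  13 |  12 | ehcccfebhdff
  14 |  23 | f
  15 |  17 | febhdff
  16 |  11 | fehcccfebhdff
  17 |  22 | ff
  18 |   8 | gabfehcccfebhdff
  19 |   7 | ggabfehcccfebhdff
  20 |   0 | ghdebdcggabfehcccfebhdff
  21 |  13 | hcccfebhdff
  22 |   1 | hdebdcggabfehcccfebhdff
  23 |  20 | hdff

SA = [9, 4, 10, 19, 14, 15, 16, 6, 5, 2, 21, 3, 18, 12, 23, 17, 11, 22, 8, 7, 0, 13, 1, 20]
[i] adj suffixes → lcp
  [1] 9/4 → 0 ('')
  [2] 4/10 → 1 ('b')
  [3] 10/19 → 1 ('b')
  [4] 19/14 → 0 ('')
  [5] 14/15 → 2 ('cc')
  [6] 15/16 → 1 ('c')
  [7] 16/6 → 1 ('c')
  [8] 6/5 → 0 ('')
  [9] 5/2 → 1 ('d')
  [10] 2/21 → 1 ('d')
  [11] 21/3 → 0 ('')
  [12] 3/18 → 2 ('eb')
  [13] 18/12 → 1 ('e')
  [14] 12/23 → 0 ('')
  [15] 23/17 → 1 ('f')
  [16] 17/11 → 2 ('fe')
  [17] 11/22 → 1 ('f')
  [18] 22/8 → 0 ('')
  [19] 8/7 → 1 ('g')
  [20] 7/0 → 1 ('g')
  [21] 0/13 → 0 ('')
  [22] 13/1 → 1 ('h')
  [23] 1/20 → 2 ('hd')

n(n+1)/2 = 24·25/2 = 300
Σ LCP = 0 + 0 + 1 + 1 + 0 + 2 + 1 + 1 + 0 + 1 + 1 + 0 + 2 + 1 + 0 + 1 + 2 + 1 + 0 + 1 + 1 + 0 + 1 + 2 = 20
distinct = 300 − 20 = 280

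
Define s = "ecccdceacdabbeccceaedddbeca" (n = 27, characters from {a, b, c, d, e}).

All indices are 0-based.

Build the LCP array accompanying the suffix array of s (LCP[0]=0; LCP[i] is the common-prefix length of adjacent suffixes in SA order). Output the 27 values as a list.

rank | idx | suffix
   0 |  26 | a
   1 |  10 | abbeccceaedddbeca
   2 |   7 | acdabbeccceaedddbeca
   3 |  18 | aedddbeca
   4 |  11 | bbeccceaedddbeca
   5 |  23 | beca
   6 |  12 | beccceaedddbeca
   7 |  25 | ca
   8 |   1 | cccdceacdabbeccceaedddbeca
   9 |  14 | ccceaedddbeca
  10 |   2 | ccdceacdabbeccceaedddbeca
  11 |  15 | cceaedddbeca
  12 |   8 | cdabbeccceaedddbeca
  13 |   3 | cdceacdabbeccceaedddbeca
  14 |   5 | ceacdabbeccceaedddbeca
  15 |  16 | ceaedddbeca
  16 |   9 | dabbeccceaedddbeca
  17 |  22 | dbeca
  18 |   4 | dceacdabbeccceaedddbeca
  19 |  21 | ddbeca
  20 |  20 | dddbeca
  21 |   6 | eacdabbeccceaedddbeca
  22 |  17 | eaedddbeca
  23 |  24 | eca
  24 |   0 | ecccdceacdabbeccceaedddbeca
  25 |  13 | eccceaedddbeca
  26 |  19 | edddbeca

SA = [26, 10, 7, 18, 11, 23, 12, 25, 1, 14, 2, 15, 8, 3, 5, 16, 9, 22, 4, 21, 20, 6, 17, 24, 0, 13, 19]
i: (SA[i-1],SA[i]) lcp shared
  1: (26,10) 1 'a'
  2: (10,7) 1 'a'
  3: (7,18) 1 'a'
  4: (18,11) 0 ''
  5: (11,23) 1 'b'
  6: (23,12) 3 'bec'
  7: (12,25) 0 ''
  8: (25,1) 1 'c'
  9: (1,14) 3 'ccc'
  10: (14,2) 2 'cc'
  11: (2,15) 2 'cc'
  12: (15,8) 1 'c'
  13: (8,3) 2 'cd'
  14: (3,5) 1 'c'
  15: (5,16) 3 'cea'
  16: (16,9) 0 ''
  17: (9,22) 1 'd'
  18: (22,4) 1 'd'
  19: (4,21) 1 'd'
  20: (21,20) 2 'dd'
  21: (20,6) 0 ''
  22: (6,17) 2 'ea'
  23: (17,24) 1 'e'
  24: (24,0) 2 'ec'
  25: (0,13) 4 'eccc'
  26: (13,19) 1 'e'

[0, 1, 1, 1, 0, 1, 3, 0, 1, 3, 2, 2, 1, 2, 1, 3, 0, 1, 1, 1, 2, 0, 2, 1, 2, 4, 1]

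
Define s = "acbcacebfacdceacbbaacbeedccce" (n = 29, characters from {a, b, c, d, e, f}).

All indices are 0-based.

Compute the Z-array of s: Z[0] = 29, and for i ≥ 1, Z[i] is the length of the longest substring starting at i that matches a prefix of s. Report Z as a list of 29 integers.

Z[0]=29
i=1: i≥r, start 0; Z[1]=0
i=2: i≥r, start 0; Z[2]=0
i=3: i≥r, start 0; Z[3]=0
i=4: i≥r, start 0; Z[4]=2 extend→box=[4,6)
i=5: min(r-i=1, Z[1]=0)=0; Z[5]=0
i=6: i≥r, start 0; Z[6]=0
i=7: i≥r, start 0; Z[7]=0
i=8: i≥r, start 0; Z[8]=0
i=9: i≥r, start 0; Z[9]=2 extend→box=[9,11)
i=10: min(r-i=1, Z[1]=0)=0; Z[10]=0
i=11: i≥r, start 0; Z[11]=0
i=12: i≥r, start 0; Z[12]=0
i=13: i≥r, start 0; Z[13]=0
i=14: i≥r, start 0; Z[14]=3 extend→box=[14,17)
i=15: min(r-i=2, Z[1]=0)=0; Z[15]=0
i=16: min(r-i=1, Z[2]=0)=0; Z[16]=0
i=17: i≥r, start 0; Z[17]=0
i=18: i≥r, start 0; Z[18]=1 extend→box=[18,19)
i=19: i≥r, start 0; Z[19]=3 extend→box=[19,22)
i=20: min(r-i=2, Z[1]=0)=0; Z[20]=0
i=21: min(r-i=1, Z[2]=0)=0; Z[21]=0
i=22: i≥r, start 0; Z[22]=0
i=23: i≥r, start 0; Z[23]=0
i=24: i≥r, start 0; Z[24]=0
i=25: i≥r, start 0; Z[25]=0
i=26: i≥r, start 0; Z[26]=0
i=27: i≥r, start 0; Z[27]=0
i=28: i≥r, start 0; Z[28]=0

[29, 0, 0, 0, 2, 0, 0, 0, 0, 2, 0, 0, 0, 0, 3, 0, 0, 0, 1, 3, 0, 0, 0, 0, 0, 0, 0, 0, 0]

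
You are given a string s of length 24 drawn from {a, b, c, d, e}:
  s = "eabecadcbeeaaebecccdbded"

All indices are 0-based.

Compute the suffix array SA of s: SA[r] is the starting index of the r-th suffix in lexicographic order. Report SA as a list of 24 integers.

sorted suffixes:
  #0 SA[0]=11  'aaebecccdbded'
  #1 SA[1]=1  'abecadcbeeaaebecccdbded'
  #2 SA[2]=5  'adcbeeaaebecccdbded'
  #3 SA[3]=12  'aebecccdbded'
  #4 SA[4]=20  'bded'
  #5 SA[5]=2  'becadcbeeaaebecccdbded'
  #6 SA[6]=14  'becccdbded'
  #7 SA[7]=8  'beeaaebecccdbded'
  #8 SA[8]=4  'cadcbeeaaebecccdbded'
  #9 SA[9]=7  'cbeeaaebecccdbded'
  #10 SA[10]=16  'cccdbded'
  #11 SA[11]=17  'ccdbded'
  #12 SA[12]=18  'cdbded'
  #13 SA[13]=23  'd'
  #14 SA[14]=19  'dbded'
  #15 SA[15]=6  'dcbeeaaebecccdbded'
  #16 SA[16]=21  'ded'
  #17 SA[17]=10  'eaaebecccdbded'
  #18 SA[18]=0  'eabecadcbeeaaebecccdbded'
  #19 SA[19]=13  'ebecccdbded'
  #20 SA[20]=3  'ecadcbeeaaebecccdbded'
  #21 SA[21]=15  'ecccdbded'
  #22 SA[22]=22  'ed'
  #23 SA[23]=9  'eeaaebecccdbded'

[11, 1, 5, 12, 20, 2, 14, 8, 4, 7, 16, 17, 18, 23, 19, 6, 21, 10, 0, 13, 3, 15, 22, 9]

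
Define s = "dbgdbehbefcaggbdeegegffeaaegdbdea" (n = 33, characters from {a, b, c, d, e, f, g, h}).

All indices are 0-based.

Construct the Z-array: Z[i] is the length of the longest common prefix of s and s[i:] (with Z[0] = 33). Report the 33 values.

[33, 0, 0, 2, 0, 0, 0, 0, 0, 0, 0, 0, 0, 0, 0, 1, 0, 0, 0, 0, 0, 0, 0, 0, 0, 0, 0, 0, 2, 0, 1, 0, 0]

Z[0]=33
i=1: fresh scan; Z[1]=0
i=2: fresh scan; Z[2]=0
i=3: fresh scan; Z[3]=2 grow→box=[3,5)
i=4: min(r-i=1, Z[1]=0)=0; Z[4]=0
i=5: fresh scan; Z[5]=0
i=6: fresh scan; Z[6]=0
i=7: fresh scan; Z[7]=0
i=8: fresh scan; Z[8]=0
i=9: fresh scan; Z[9]=0
i=10: fresh scan; Z[10]=0
i=11: fresh scan; Z[11]=0
i=12: fresh scan; Z[12]=0
i=13: fresh scan; Z[13]=0
i=14: fresh scan; Z[14]=0
i=15: fresh scan; Z[15]=1 grow→box=[15,16)
i=16: fresh scan; Z[16]=0
i=17: fresh scan; Z[17]=0
i=18: fresh scan; Z[18]=0
i=19: fresh scan; Z[19]=0
i=20: fresh scan; Z[20]=0
i=21: fresh scan; Z[21]=0
i=22: fresh scan; Z[22]=0
i=23: fresh scan; Z[23]=0
i=24: fresh scan; Z[24]=0
i=25: fresh scan; Z[25]=0
i=26: fresh scan; Z[26]=0
i=27: fresh scan; Z[27]=0
i=28: fresh scan; Z[28]=2 grow→box=[28,30)
i=29: min(r-i=1, Z[1]=0)=0; Z[29]=0
i=30: fresh scan; Z[30]=1 grow→box=[30,31)
i=31: fresh scan; Z[31]=0
i=32: fresh scan; Z[32]=0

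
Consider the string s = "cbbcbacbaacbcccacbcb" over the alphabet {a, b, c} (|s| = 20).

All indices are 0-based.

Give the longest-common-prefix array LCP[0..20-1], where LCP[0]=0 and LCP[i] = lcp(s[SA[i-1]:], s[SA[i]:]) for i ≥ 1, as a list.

[0, 1, 3, 4, 0, 1, 2, 1, 1, 3, 2, 0, 1, 2, 3, 2, 2, 3, 1, 2]

rank→(start, suffix):
  0 → (8, 'aacbcccacbcb')
  1 → (5, 'acbaacbcccacbcb')
  2 → (15, 'acbcb')
  3 → (9, 'acbcccacbcb')
  4 → (19, 'b')
  5 → (7, 'baacbcccacbcb')
  6 → (4, 'bacbaacbcccacbcb')
  7 → (1, 'bbcbacbaacbcccacbcb')
  8 → (17, 'bcb')
  9 → (2, 'bcbacbaacbcccacbcb')
  10 → (11, 'bcccacbcb')
  11 → (14, 'cacbcb')
  12 → (18, 'cb')
  13 → (6, 'cbaacbcccacbcb')
  14 → (3, 'cbacbaacbcccacbcb')
  15 → (0, 'cbbcbacbaacbcccacbcb')
  16 → (16, 'cbcb')
  17 → (10, 'cbcccacbcb')
  18 → (13, 'ccacbcb')
  19 → (12, 'cccacbcb')

SA = [8, 5, 15, 9, 19, 7, 4, 1, 17, 2, 11, 14, 18, 6, 3, 0, 16, 10, 13, 12]
rank  pair      lcp
   1  s[8:],s[5:]  1  'a'
   2  s[5:],s[15:]  3  'acb'
   3  s[15:],s[9:]  4  'acbc'
   4  s[9:],s[19:]  0  ''
   5  s[19:],s[7:]  1  'b'
   6  s[7:],s[4:]  2  'ba'
   7  s[4:],s[1:]  1  'b'
   8  s[1:],s[17:]  1  'b'
   9  s[17:],s[2:]  3  'bcb'
  10  s[2:],s[11:]  2  'bc'
  11  s[11:],s[14:]  0  ''
  12  s[14:],s[18:]  1  'c'
  13  s[18:],s[6:]  2  'cb'
  14  s[6:],s[3:]  3  'cba'
  15  s[3:],s[0:]  2  'cb'
  16  s[0:],s[16:]  2  'cb'
  17  s[16:],s[10:]  3  'cbc'
  18  s[10:],s[13:]  1  'c'
  19  s[13:],s[12:]  2  'cc'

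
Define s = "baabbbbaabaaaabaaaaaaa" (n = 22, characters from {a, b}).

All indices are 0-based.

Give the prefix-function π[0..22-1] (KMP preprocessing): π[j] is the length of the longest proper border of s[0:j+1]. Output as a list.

π[0] = 0
j=1 s[j]='a': π[1]=0 (border '')
j=2 s[j]='a': π[2]=0 (border '')
j=3 s[j]='b': π[3]=1 (border 'b')
j=4 s[j]='b': k: 1→0; π[4]=1 (border 'b')
j=5 s[j]='b': k: 1→0; π[5]=1 (border 'b')
j=6 s[j]='b': k: 1→0; π[6]=1 (border 'b')
j=7 s[j]='a': π[7]=2 (border 'ba')
j=8 s[j]='a': π[8]=3 (border 'baa')
j=9 s[j]='b': π[9]=4 (border 'baab')
j=10 s[j]='a': k: 4→1; π[10]=2 (border 'ba')
j=11 s[j]='a': π[11]=3 (border 'baa')
j=12 s[j]='a': k: 3→0; π[12]=0 (border '')
j=13 s[j]='a': π[13]=0 (border '')
j=14 s[j]='b': π[14]=1 (border 'b')
j=15 s[j]='a': π[15]=2 (border 'ba')
j=16 s[j]='a': π[16]=3 (border 'baa')
j=17 s[j]='a': k: 3→0; π[17]=0 (border '')
j=18 s[j]='a': π[18]=0 (border '')
j=19 s[j]='a': π[19]=0 (border '')
j=20 s[j]='a': π[20]=0 (border '')
j=21 s[j]='a': π[21]=0 (border '')

[0, 0, 0, 1, 1, 1, 1, 2, 3, 4, 2, 3, 0, 0, 1, 2, 3, 0, 0, 0, 0, 0]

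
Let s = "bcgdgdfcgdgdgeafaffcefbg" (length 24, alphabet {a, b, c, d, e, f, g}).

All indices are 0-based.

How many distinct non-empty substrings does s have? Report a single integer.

268

rank | idx | suffix
   0 |  14 | afaffcefbg
   1 |  16 | affcefbg
   2 |   0 | bcgdgdfcgdgdgeafaffcefbg
   3 |  22 | bg
   4 |  19 | cefbg
   5 |   1 | cgdgdfcgdgdgeafaffcefbg
   6 |   7 | cgdgdgeafaffcefbg
   7 |   5 | dfcgdgdgeafaffcefbg
   8 |   3 | dgdfcgdgdgeafaffcefbg
   9 |   9 | dgdgeafaffcefbg
  10 |  11 | dgeafaffcefbg
  11 |  13 | eafaffcefbg
  12 |  20 | efbg
  13 |  15 | faffcefbg
  14 |  21 | fbg
  15 |  18 | fcefbg
  16 |   6 | fcgdgdgeafaffcefbg
  17 |  17 | ffcefbg
  18 |  23 | g
  19 |   4 | gdfcgdgdgeafaffcefbg
  20 |   2 | gdgdfcgdgdgeafaffcefbg
  21 |   8 | gdgdgeafaffcefbg
  22 |  10 | gdgeafaffcefbg
  23 |  12 | geafaffcefbg

SA = [14, 16, 0, 22, 19, 1, 7, 5, 3, 9, 11, 13, 20, 15, 21, 18, 6, 17, 23, 4, 2, 8, 10, 12]
[i] adj suffixes → lcp
  [1] 14/16 → 2 ('af')
  [2] 16/0 → 0 ('')
  [3] 0/22 → 1 ('b')
  [4] 22/19 → 0 ('')
  [5] 19/1 → 1 ('c')
  [6] 1/7 → 5 ('cgdgd')
  [7] 7/5 → 0 ('')
  [8] 5/3 → 1 ('d')
  [9] 3/9 → 3 ('dgd')
  [10] 9/11 → 2 ('dg')
  [11] 11/13 → 0 ('')
  [12] 13/20 → 1 ('e')
  [13] 20/15 → 0 ('')
  [14] 15/21 → 1 ('f')
  [15] 21/18 → 1 ('f')
  [16] 18/6 → 2 ('fc')
  [17] 6/17 → 1 ('f')
  [18] 17/23 → 0 ('')
  [19] 23/4 → 1 ('g')
  [20] 4/2 → 2 ('gd')
  [21] 2/8 → 4 ('gdgd')
  [22] 8/10 → 3 ('gdg')
  [23] 10/12 → 1 ('g')

n(n+1)/2 = 24·25/2 = 300
Σ LCP = 0 + 2 + 0 + 1 + 0 + 1 + 5 + 0 + 1 + 3 + 2 + 0 + 1 + 0 + 1 + 1 + 2 + 1 + 0 + 1 + 2 + 4 + 3 + 1 = 32
distinct = 300 − 32 = 268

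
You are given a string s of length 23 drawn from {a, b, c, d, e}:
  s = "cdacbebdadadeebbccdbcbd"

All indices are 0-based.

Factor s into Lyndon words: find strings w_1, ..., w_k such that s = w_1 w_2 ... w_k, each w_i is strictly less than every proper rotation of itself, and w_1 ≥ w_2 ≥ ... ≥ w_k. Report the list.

["cd", "acbebdadadeebbccdbcbd"]

emit factor 1: 'cd' (i=0, period=2)
emit factor 2: 'acbebdadadeebbccdbcbd' (i=2, period=21)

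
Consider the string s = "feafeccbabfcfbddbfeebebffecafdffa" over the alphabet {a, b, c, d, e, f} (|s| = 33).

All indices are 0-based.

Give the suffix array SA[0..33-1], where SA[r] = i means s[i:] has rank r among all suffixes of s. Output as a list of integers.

rank→(start, suffix):
  0 → (32, 'a')
  1 → (8, 'abfcfbddbfeebebffecafdffa')
  2 → (27, 'afdffa')
  3 → (2, 'afeccbabfcfbddbfeebebffecafdffa')
  4 → (7, 'babfcfbddbfeebebffecafdffa')
  5 → (13, 'bddbfeebebffecafdffa')
  6 → (20, 'bebffecafdffa')
  7 → (9, 'bfcfbddbfeebebffecafdffa')
  8 → (16, 'bfeebebffecafdffa')
  9 → (22, 'bffecafdffa')
  10 → (26, 'cafdffa')
  11 → (6, 'cbabfcfbddbfeebebffecafdffa')
  12 → (5, 'ccbabfcfbddbfeebebffecafdffa')
  13 → (11, 'cfbddbfeebebffecafdffa')
  14 → (15, 'dbfeebebffecafdffa')
  15 → (14, 'ddbfeebebffecafdffa')
  16 → (29, 'dffa')
  17 → (1, 'eafeccbabfcfbddbfeebebffecafdffa')
  18 → (19, 'ebebffecafdffa')
  19 → (21, 'ebffecafdffa')
  20 → (25, 'ecafdffa')
  21 → (4, 'eccbabfcfbddbfeebebffecafdffa')
  22 → (18, 'eebebffecafdffa')
  23 → (31, 'fa')
  24 → (12, 'fbddbfeebebffecafdffa')
  25 → (10, 'fcfbddbfeebebffecafdffa')
  26 → (28, 'fdffa')
  27 → (0, 'feafeccbabfcfbddbfeebebffecafdffa')
  28 → (24, 'fecafdffa')
  29 → (3, 'feccbabfcfbddbfeebebffecafdffa')
  30 → (17, 'feebebffecafdffa')
  31 → (30, 'ffa')
  32 → (23, 'ffecafdffa')

[32, 8, 27, 2, 7, 13, 20, 9, 16, 22, 26, 6, 5, 11, 15, 14, 29, 1, 19, 21, 25, 4, 18, 31, 12, 10, 28, 0, 24, 3, 17, 30, 23]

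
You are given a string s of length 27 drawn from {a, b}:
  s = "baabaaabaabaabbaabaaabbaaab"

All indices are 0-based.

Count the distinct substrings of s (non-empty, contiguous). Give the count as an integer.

rank | idx | suffix
   0 |  23 | aaab
   1 |   4 | aaabaabaabbaabaaabbaaab
   2 |  18 | aaabbaaab
   3 |  24 | aab
   4 |   1 | aabaaabaabaabbaabaaabbaaab
   5 |  15 | aabaaabbaaab
   6 |   5 | aabaabaabbaabaaabbaaab
   7 |   8 | aabaabbaabaaabbaaab
   8 |  19 | aabbaaab
   9 |  11 | aabbaabaaabbaaab
  10 |  25 | ab
  11 |   2 | abaaabaabaabbaabaaabbaaab
  12 |  16 | abaaabbaaab
  13 |   6 | abaabaabbaabaaabbaaab
  14 |   9 | abaabbaabaaabbaaab
  15 |  20 | abbaaab
  16 |  12 | abbaabaaabbaaab
  17 |  26 | b
  18 |  22 | baaab
  19 |   3 | baaabaabaabbaabaaabbaaab
  20 |  17 | baaabbaaab
  21 |   0 | baabaaabaabaabbaabaaabbaaab
  22 |  14 | baabaaabbaaab
  23 |   7 | baabaabbaabaaabbaaab
  24 |  10 | baabbaabaaabbaaab
  25 |  21 | bbaaab
  26 |  13 | bbaabaaabbaaab

SA = [23, 4, 18, 24, 1, 15, 5, 8, 19, 11, 25, 2, 16, 6, 9, 20, 12, 26, 22, 3, 17, 0, 14, 7, 10, 21, 13]
[i] adj suffixes → lcp
  [1] 23/4 → 4 ('aaab')
  [2] 4/18 → 4 ('aaab')
  [3] 18/24 → 2 ('aa')
  [4] 24/1 → 3 ('aab')
  [5] 1/15 → 7 ('aabaaab')
  [6] 15/5 → 5 ('aabaa')
  [7] 5/8 → 6 ('aabaab')
  [8] 8/19 → 3 ('aab')
  [9] 19/11 → 6 ('aabbaa')
  [10] 11/25 → 1 ('a')
  [11] 25/2 → 2 ('ab')
  [12] 2/16 → 6 ('abaaab')
  [13] 16/6 → 4 ('abaa')
  [14] 6/9 → 5 ('abaab')
  [15] 9/20 → 2 ('ab')
  [16] 20/12 → 5 ('abbaa')
  [17] 12/26 → 0 ('')
  [18] 26/22 → 1 ('b')
  [19] 22/3 → 5 ('baaab')
  [20] 3/17 → 5 ('baaab')
  [21] 17/0 → 3 ('baa')
  [22] 0/14 → 8 ('baabaaab')
  [23] 14/7 → 6 ('baabaa')
  [24] 7/10 → 4 ('baab')
  [25] 10/21 → 1 ('b')
  [26] 21/13 → 4 ('bbaa')

n(n+1)/2 = 27·28/2 = 378
Σ LCP = 0 + 4 + 4 + 2 + 3 + 7 + 5 + 6 + 3 + 6 + 1 + 2 + 6 + 4 + 5 + 2 + 5 + 0 + 1 + 5 + 5 + 3 + 8 + 6 + 4 + 1 + 4 = 102
distinct = 378 − 102 = 276

276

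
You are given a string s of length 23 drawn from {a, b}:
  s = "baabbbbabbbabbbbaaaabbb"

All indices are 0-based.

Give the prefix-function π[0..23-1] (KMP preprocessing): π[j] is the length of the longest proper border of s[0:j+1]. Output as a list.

π[0] = 0
j=1 s[j]='a': π[1]=0 (border '')
j=2 s[j]='a': π[2]=0 (border '')
j=3 s[j]='b': π[3]=1 (border 'b')
j=4 s[j]='b': k: 1→0; π[4]=1 (border 'b')
j=5 s[j]='b': k: 1→0; π[5]=1 (border 'b')
j=6 s[j]='b': k: 1→0; π[6]=1 (border 'b')
j=7 s[j]='a': π[7]=2 (border 'ba')
j=8 s[j]='b': k: 2→0; π[8]=1 (border 'b')
j=9 s[j]='b': k: 1→0; π[9]=1 (border 'b')
j=10 s[j]='b': k: 1→0; π[10]=1 (border 'b')
j=11 s[j]='a': π[11]=2 (border 'ba')
j=12 s[j]='b': k: 2→0; π[12]=1 (border 'b')
j=13 s[j]='b': k: 1→0; π[13]=1 (border 'b')
j=14 s[j]='b': k: 1→0; π[14]=1 (border 'b')
j=15 s[j]='b': k: 1→0; π[15]=1 (border 'b')
j=16 s[j]='a': π[16]=2 (border 'ba')
j=17 s[j]='a': π[17]=3 (border 'baa')
j=18 s[j]='a': k: 3→0; π[18]=0 (border '')
j=19 s[j]='a': π[19]=0 (border '')
j=20 s[j]='b': π[20]=1 (border 'b')
j=21 s[j]='b': k: 1→0; π[21]=1 (border 'b')
j=22 s[j]='b': k: 1→0; π[22]=1 (border 'b')

[0, 0, 0, 1, 1, 1, 1, 2, 1, 1, 1, 2, 1, 1, 1, 1, 2, 3, 0, 0, 1, 1, 1]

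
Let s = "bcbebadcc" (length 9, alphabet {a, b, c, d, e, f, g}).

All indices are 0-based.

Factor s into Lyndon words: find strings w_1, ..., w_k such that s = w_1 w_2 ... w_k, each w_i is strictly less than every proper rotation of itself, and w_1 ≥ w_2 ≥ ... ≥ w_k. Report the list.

["bcbe", "b", "adcc"]

emit factor 1: 'bcbe' (i=0, period=4)
emit factor 2: 'b' (i=4, period=1)
emit factor 3: 'adcc' (i=5, period=4)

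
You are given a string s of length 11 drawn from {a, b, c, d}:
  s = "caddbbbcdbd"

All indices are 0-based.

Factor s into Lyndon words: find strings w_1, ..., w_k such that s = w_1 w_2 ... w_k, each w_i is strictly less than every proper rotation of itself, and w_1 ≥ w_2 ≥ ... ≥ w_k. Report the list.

["c", "addbbbcdbd"]

emit factor 1: 'c' (i=0, period=1)
emit factor 2: 'addbbbcdbd' (i=1, period=10)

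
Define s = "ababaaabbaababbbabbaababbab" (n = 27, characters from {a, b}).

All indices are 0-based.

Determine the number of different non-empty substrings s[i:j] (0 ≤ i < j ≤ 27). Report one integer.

rank→(start, suffix):
  0 → (4, 'aaabbaababbbabbaababbab')
  1 → (19, 'aababbab')
  2 → (9, 'aababbbabbaababbab')
  3 → (5, 'aabbaababbbabbaababbab')
  4 → (25, 'ab')
  5 → (2, 'abaaabbaababbbabbaababbab')
  6 → (0, 'ababaaabbaababbbabbaababbab')
  7 → (20, 'ababbab')
  8 → (10, 'ababbbabbaababbab')
  9 → (16, 'abbaababbab')
  10 → (6, 'abbaababbbabbaababbab')
  11 → (22, 'abbab')
  12 → (12, 'abbbabbaababbab')
  13 → (26, 'b')
  14 → (3, 'baaabbaababbbabbaababbab')
  15 → (18, 'baababbab')
  16 → (8, 'baababbbabbaababbab')
  17 → (24, 'bab')
  18 → (1, 'babaaabbaababbbabbaababbab')
  19 → (15, 'babbaababbab')
  20 → (21, 'babbab')
  21 → (11, 'babbbabbaababbab')
  22 → (17, 'bbaababbab')
  23 → (7, 'bbaababbbabbaababbab')
  24 → (23, 'bbab')
  25 → (14, 'bbabbaababbab')
  26 → (13, 'bbbabbaababbab')

SA = [4, 19, 9, 5, 25, 2, 0, 20, 10, 16, 6, 22, 12, 26, 3, 18, 8, 24, 1, 15, 21, 11, 17, 7, 23, 14, 13]
i: (SA[i-1],SA[i]) lcp shared
  1: (4,19) 2 'aa'
  2: (19,9) 6 'aababb'
  3: (9,5) 3 'aab'
  4: (5,25) 1 'a'
  5: (25,2) 2 'ab'
  6: (2,0) 3 'aba'
  7: (0,20) 4 'abab'
  8: (20,10) 5 'ababb'
  9: (10,16) 2 'ab'
  10: (16,6) 9 'abbaababb'
  11: (6,22) 4 'abba'
  12: (22,12) 3 'abb'
  13: (12,26) 0 ''
  14: (26,3) 1 'b'
  15: (3,18) 3 'baa'
  16: (18,8) 7 'baababb'
  17: (8,24) 2 'ba'
  18: (24,1) 3 'bab'
  19: (1,15) 3 'bab'
  20: (15,21) 5 'babba'
  21: (21,11) 4 'babb'
  22: (11,17) 1 'b'
  23: (17,7) 8 'bbaababb'
  24: (7,23) 3 'bba'
  25: (23,14) 4 'bbab'
  26: (14,13) 2 'bb'

n(n+1)/2 = 27·28/2 = 378
Σ LCP = 0 + 2 + 6 + 3 + 1 + 2 + 3 + 4 + 5 + 2 + 9 + 4 + 3 + 0 + 1 + 3 + 7 + 2 + 3 + 3 + 5 + 4 + 1 + 8 + 3 + 4 + 2 = 90
distinct = 378 − 90 = 288

288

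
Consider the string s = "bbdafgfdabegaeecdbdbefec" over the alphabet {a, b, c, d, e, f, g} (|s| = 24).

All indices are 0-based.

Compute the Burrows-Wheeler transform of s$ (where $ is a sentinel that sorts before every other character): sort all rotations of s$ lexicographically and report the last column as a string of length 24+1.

cdgd$bddaeefbcbfeabbgeaef

rank  rotation                   last
    0  $bbdafgfdabegaeecdbdbefec  c
    1  abegaeecdbdbefec$bbdafgfd  d
    2  aeecdbdbefec$bbdafgfdabeg  g
    3  afgfdabegaeecdbdbefec$bbd  d
    4  bbdafgfdabegaeecdbdbefec$  $
    5  bdafgfdabegaeecdbdbefec$b  b
    6  bdbefec$bbdafgfdabegaeecd  d
    7  befec$bbdafgfdabegaeecdbd  d
    8  begaeecdbdbefec$bbdafgfda  a
    9  c$bbdafgfdabegaeecdbdbefe  e
   10  cdbdbefec$bbdafgfdabegaee  e
   11  dabegaeecdbdbefec$bbdafgf  f
   12  dafgfdabegaeecdbdbefec$bb  b
   13  dbdbefec$bbdafgfdabegaeec  c
   14  dbefec$bbdafgfdabegaeecdb  b
   15  ec$bbdafgfdabegaeecdbdbef  f
   16  ecdbdbefec$bbdafgfdabegae  e
   17  eecdbdbefec$bbdafgfdabega  a
   18  efec$bbdafgfdabegaeecdbdb  b
   19  egaeecdbdbefec$bbdafgfdab  b
   20  fdabegaeecdbdbefec$bbdafg  g
   21  fec$bbdafgfdabegaeecdbdbe  e
   22  fgfdabegaeecdbdbefec$bbda  a
   23  gaeecdbdbefec$bbdafgfdabe  e
   24  gfdabegaeecdbdbefec$bbdaf  f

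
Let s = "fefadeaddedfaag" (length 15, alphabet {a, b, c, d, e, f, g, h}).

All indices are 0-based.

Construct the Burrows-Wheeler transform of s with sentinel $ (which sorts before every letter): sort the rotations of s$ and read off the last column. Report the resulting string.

gfefaaadeddfde$a

rank  rotation          last
    0  $fefadeaddedfaag  g
    1  aag$fefadeaddedf  f
    2  addedfaag$fefade  e
    3  adeaddedfaag$fef  f
    4  ag$fefadeaddedfa  a
    5  ddedfaag$fefadea  a
    6  deaddedfaag$fefa  a
    7  dedfaag$fefadead  d
    8  dfaag$fefadeadde  e
    9  eaddedfaag$fefad  d
   10  edfaag$fefadeadd  d
   11  efadeaddedfaag$f  f
   12  faag$fefadeadded  d
   13  fadeaddedfaag$fe  e
   14  fefadeaddedfaag$  $
   15  g$fefadeaddedfaa  a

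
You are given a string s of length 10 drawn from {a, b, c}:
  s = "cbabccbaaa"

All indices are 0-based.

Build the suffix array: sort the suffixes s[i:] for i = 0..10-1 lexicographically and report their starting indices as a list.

[9, 8, 7, 2, 6, 1, 3, 5, 0, 4]

sorted suffixes:
  #0 SA[0]=9  'a'
  #1 SA[1]=8  'aa'
  #2 SA[2]=7  'aaa'
  #3 SA[3]=2  'abccbaaa'
  #4 SA[4]=6  'baaa'
  #5 SA[5]=1  'babccbaaa'
  #6 SA[6]=3  'bccbaaa'
  #7 SA[7]=5  'cbaaa'
  #8 SA[8]=0  'cbabccbaaa'
  #9 SA[9]=4  'ccbaaa'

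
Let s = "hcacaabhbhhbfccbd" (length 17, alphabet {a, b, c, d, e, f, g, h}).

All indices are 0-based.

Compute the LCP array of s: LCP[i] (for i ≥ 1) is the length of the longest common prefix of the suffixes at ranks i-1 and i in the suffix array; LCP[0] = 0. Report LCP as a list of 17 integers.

rank→(start, suffix):
  0 → (4, 'aabhbhhbfccbd')
  1 → (5, 'abhbhhbfccbd')
  2 → (2, 'acaabhbhhbfccbd')
  3 → (15, 'bd')
  4 → (11, 'bfccbd')
  5 → (6, 'bhbhhbfccbd')
  6 → (8, 'bhhbfccbd')
  7 → (3, 'caabhbhhbfccbd')
  8 → (1, 'cacaabhbhhbfccbd')
  9 → (14, 'cbd')
  10 → (13, 'ccbd')
  11 → (16, 'd')
  12 → (12, 'fccbd')
  13 → (10, 'hbfccbd')
  14 → (7, 'hbhhbfccbd')
  15 → (0, 'hcacaabhbhhbfccbd')
  16 → (9, 'hhbfccbd')

SA = [4, 5, 2, 15, 11, 6, 8, 3, 1, 14, 13, 16, 12, 10, 7, 0, 9]
rank  pair      lcp
   1  s[4:],s[5:]  1  'a'
   2  s[5:],s[2:]  1  'a'
   3  s[2:],s[15:]  0  ''
   4  s[15:],s[11:]  1  'b'
   5  s[11:],s[6:]  1  'b'
   6  s[6:],s[8:]  2  'bh'
   7  s[8:],s[3:]  0  ''
   8  s[3:],s[1:]  2  'ca'
   9  s[1:],s[14:]  1  'c'
  10  s[14:],s[13:]  1  'c'
  11  s[13:],s[16:]  0  ''
  12  s[16:],s[12:]  0  ''
  13  s[12:],s[10:]  0  ''
  14  s[10:],s[7:]  2  'hb'
  15  s[7:],s[0:]  1  'h'
  16  s[0:],s[9:]  1  'h'

[0, 1, 1, 0, 1, 1, 2, 0, 2, 1, 1, 0, 0, 0, 2, 1, 1]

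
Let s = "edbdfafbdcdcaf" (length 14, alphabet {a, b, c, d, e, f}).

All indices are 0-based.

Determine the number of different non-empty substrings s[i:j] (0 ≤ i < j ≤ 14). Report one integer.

rank | idx | suffix
   0 |  12 | af
   1 |   5 | afbdcdcaf
   2 |   7 | bdcdcaf
   3 |   2 | bdfafbdcdcaf
   4 |  11 | caf
   5 |   9 | cdcaf
   6 |   1 | dbdfafbdcdcaf
   7 |  10 | dcaf
   8 |   8 | dcdcaf
   9 |   3 | dfafbdcdcaf
  10 |   0 | edbdfafbdcdcaf
  11 |  13 | f
  12 |   4 | fafbdcdcaf
  13 |   6 | fbdcdcaf

SA = [12, 5, 7, 2, 11, 9, 1, 10, 8, 3, 0, 13, 4, 6]
[i] adj suffixes → lcp
  [1] 12/5 → 2 ('af')
  [2] 5/7 → 0 ('')
  [3] 7/2 → 2 ('bd')
  [4] 2/11 → 0 ('')
  [5] 11/9 → 1 ('c')
  [6] 9/1 → 0 ('')
  [7] 1/10 → 1 ('d')
  [8] 10/8 → 2 ('dc')
  [9] 8/3 → 1 ('d')
  [10] 3/0 → 0 ('')
  [11] 0/13 → 0 ('')
  [12] 13/4 → 1 ('f')
  [13] 4/6 → 1 ('f')

n(n+1)/2 = 14·15/2 = 105
Σ LCP = 0 + 2 + 0 + 2 + 0 + 1 + 0 + 1 + 2 + 1 + 0 + 0 + 1 + 1 = 11
distinct = 105 − 11 = 94

94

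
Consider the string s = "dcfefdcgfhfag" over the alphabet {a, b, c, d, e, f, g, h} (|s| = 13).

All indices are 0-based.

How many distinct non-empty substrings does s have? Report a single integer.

rank→(start, suffix):
  0 → (11, 'ag')
  1 → (1, 'cfefdcgfhfag')
  2 → (6, 'cgfhfag')
  3 → (0, 'dcfefdcgfhfag')
  4 → (5, 'dcgfhfag')
  5 → (3, 'efdcgfhfag')
  6 → (10, 'fag')
  7 → (4, 'fdcgfhfag')
  8 → (2, 'fefdcgfhfag')
  9 → (8, 'fhfag')
  10 → (12, 'g')
  11 → (7, 'gfhfag')
  12 → (9, 'hfag')

SA = [11, 1, 6, 0, 5, 3, 10, 4, 2, 8, 12, 7, 9]
[i] adj suffixes → lcp
  [1] 11/1 → 0 ('')
  [2] 1/6 → 1 ('c')
  [3] 6/0 → 0 ('')
  [4] 0/5 → 2 ('dc')
  [5] 5/3 → 0 ('')
  [6] 3/10 → 0 ('')
  [7] 10/4 → 1 ('f')
  [8] 4/2 → 1 ('f')
  [9] 2/8 → 1 ('f')
  [10] 8/12 → 0 ('')
  [11] 12/7 → 1 ('g')
  [12] 7/9 → 0 ('')

n(n+1)/2 = 13·14/2 = 91
Σ LCP = 0 + 0 + 1 + 0 + 2 + 0 + 0 + 1 + 1 + 1 + 0 + 1 + 0 = 7
distinct = 91 − 7 = 84

84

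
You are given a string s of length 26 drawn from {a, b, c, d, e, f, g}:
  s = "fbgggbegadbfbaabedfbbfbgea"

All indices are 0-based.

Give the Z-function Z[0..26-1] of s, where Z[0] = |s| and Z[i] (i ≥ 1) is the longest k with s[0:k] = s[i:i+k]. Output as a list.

Z[0]=26
i=1: i≥r, start 0; Z[1]=0
i=2: i≥r, start 0; Z[2]=0
i=3: i≥r, start 0; Z[3]=0
i=4: i≥r, start 0; Z[4]=0
i=5: i≥r, start 0; Z[5]=0
i=6: i≥r, start 0; Z[6]=0
i=7: i≥r, start 0; Z[7]=0
i=8: i≥r, start 0; Z[8]=0
i=9: i≥r, start 0; Z[9]=0
i=10: i≥r, start 0; Z[10]=0
i=11: i≥r, start 0; Z[11]=2 grow→box=[11,13)
i=12: min(r-i=1, Z[1]=0)=0; Z[12]=0
i=13: i≥r, start 0; Z[13]=0
i=14: i≥r, start 0; Z[14]=0
i=15: i≥r, start 0; Z[15]=0
i=16: i≥r, start 0; Z[16]=0
i=17: i≥r, start 0; Z[17]=0
i=18: i≥r, start 0; Z[18]=2 grow→box=[18,20)
i=19: min(r-i=1, Z[1]=0)=0; Z[19]=0
i=20: i≥r, start 0; Z[20]=0
i=21: i≥r, start 0; Z[21]=3 grow→box=[21,24)
i=22: min(r-i=2, Z[1]=0)=0; Z[22]=0
i=23: min(r-i=1, Z[2]=0)=0; Z[23]=0
i=24: i≥r, start 0; Z[24]=0
i=25: i≥r, start 0; Z[25]=0

[26, 0, 0, 0, 0, 0, 0, 0, 0, 0, 0, 2, 0, 0, 0, 0, 0, 0, 2, 0, 0, 3, 0, 0, 0, 0]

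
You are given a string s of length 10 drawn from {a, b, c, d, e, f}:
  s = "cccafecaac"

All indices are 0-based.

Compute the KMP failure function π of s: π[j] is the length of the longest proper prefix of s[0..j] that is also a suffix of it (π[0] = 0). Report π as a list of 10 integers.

[0, 1, 2, 0, 0, 0, 1, 0, 0, 1]

π[0] = 0
j=1 s[j]='c': π[1]=1 (border 'c')
j=2 s[j]='c': π[2]=2 (border 'cc')
j=3 s[j]='a': k: 2→1→0; π[3]=0 (border '')
j=4 s[j]='f': π[4]=0 (border '')
j=5 s[j]='e': π[5]=0 (border '')
j=6 s[j]='c': π[6]=1 (border 'c')
j=7 s[j]='a': k: 1→0; π[7]=0 (border '')
j=8 s[j]='a': π[8]=0 (border '')
j=9 s[j]='c': π[9]=1 (border 'c')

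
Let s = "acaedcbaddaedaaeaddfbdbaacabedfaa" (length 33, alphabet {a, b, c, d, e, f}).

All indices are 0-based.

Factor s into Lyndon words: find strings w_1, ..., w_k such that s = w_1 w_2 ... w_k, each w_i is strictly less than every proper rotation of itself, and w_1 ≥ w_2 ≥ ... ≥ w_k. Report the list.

emit factor 1: 'acaedcbaddaed' (i=0, period=13)
emit factor 2: 'aaeaddfbdb' (i=13, period=10)
emit factor 3: 'aacabedf' (i=23, period=8)
emit factor 4: 'a' (i=31, period=1)
emit factor 5: 'a' (i=32, period=1)

["acaedcbaddaed", "aaeaddfbdb", "aacabedf", "a", "a"]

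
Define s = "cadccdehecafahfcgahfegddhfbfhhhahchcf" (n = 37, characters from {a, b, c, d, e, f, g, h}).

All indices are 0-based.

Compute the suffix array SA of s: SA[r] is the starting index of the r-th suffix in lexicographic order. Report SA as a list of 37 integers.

[1, 10, 31, 12, 17, 26, 0, 9, 3, 4, 35, 15, 33, 2, 22, 5, 23, 8, 20, 6, 36, 11, 25, 14, 19, 27, 16, 21, 30, 34, 32, 7, 24, 13, 18, 29, 28]

sorted suffixes:
  #0 SA[0]=1  'adccdehecafahfcgahfegddhfbfhhhahchcf'
  #1 SA[1]=10  'afahfcgahfegddhfbfhhhahchcf'
  #2 SA[2]=31  'ahchcf'
  #3 SA[3]=12  'ahfcgahfegddhfbfhhhahchcf'
  #4 SA[4]=17  'ahfegddhfbfhhhahchcf'
  #5 SA[5]=26  'bfhhhahchcf'
  #6 SA[6]=0  'cadccdehecafahfcgahfegddhfbfhhhahchcf'
  #7 SA[7]=9  'cafahfcgahfegddhfbfhhhahchcf'
  #8 SA[8]=3  'ccdehecafahfcgahfegddhfbfhhhahchcf'
  #9 SA[9]=4  'cdehecafahfcgahfegddhfbfhhhahchcf'
  #10 SA[10]=35  'cf'
  #11 SA[11]=15  'cgahfegddhfbfhhhahchcf'
  #12 SA[12]=33  'chcf'
  #13 SA[13]=2  'dccdehecafahfcgahfegddhfbfhhhahchcf'
  #14 SA[14]=22  'ddhfbfhhhahchcf'
  #15 SA[15]=5  'dehecafahfcgahfegddhfbfhhhahchcf'
  #16 SA[16]=23  'dhfbfhhhahchcf'
  #17 SA[17]=8  'ecafahfcgahfegddhfbfhhhahchcf'
  #18 SA[18]=20  'egddhfbfhhhahchcf'
  #19 SA[19]=6  'ehecafahfcgahfegddhfbfhhhahchcf'
  #20 SA[20]=36  'f'
  #21 SA[21]=11  'fahfcgahfegddhfbfhhhahchcf'
  #22 SA[22]=25  'fbfhhhahchcf'
  #23 SA[23]=14  'fcgahfegddhfbfhhhahchcf'
  #24 SA[24]=19  'fegddhfbfhhhahchcf'
  #25 SA[25]=27  'fhhhahchcf'
  #26 SA[26]=16  'gahfegddhfbfhhhahchcf'
  #27 SA[27]=21  'gddhfbfhhhahchcf'
  #28 SA[28]=30  'hahchcf'
  #29 SA[29]=34  'hcf'
  #30 SA[30]=32  'hchcf'
  #31 SA[31]=7  'hecafahfcgahfegddhfbfhhhahchcf'
  #32 SA[32]=24  'hfbfhhhahchcf'
  #33 SA[33]=13  'hfcgahfegddhfbfhhhahchcf'
  #34 SA[34]=18  'hfegddhfbfhhhahchcf'
  #35 SA[35]=29  'hhahchcf'
  #36 SA[36]=28  'hhhahchcf'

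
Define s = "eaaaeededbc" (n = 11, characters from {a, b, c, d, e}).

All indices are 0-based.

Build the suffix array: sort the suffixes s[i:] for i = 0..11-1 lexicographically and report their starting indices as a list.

rank→(start, suffix):
  0 → (1, 'aaaeededbc')
  1 → (2, 'aaeededbc')
  2 → (3, 'aeededbc')
  3 → (9, 'bc')
  4 → (10, 'c')
  5 → (8, 'dbc')
  6 → (6, 'dedbc')
  7 → (0, 'eaaaeededbc')
  8 → (7, 'edbc')
  9 → (5, 'ededbc')
  10 → (4, 'eededbc')

[1, 2, 3, 9, 10, 8, 6, 0, 7, 5, 4]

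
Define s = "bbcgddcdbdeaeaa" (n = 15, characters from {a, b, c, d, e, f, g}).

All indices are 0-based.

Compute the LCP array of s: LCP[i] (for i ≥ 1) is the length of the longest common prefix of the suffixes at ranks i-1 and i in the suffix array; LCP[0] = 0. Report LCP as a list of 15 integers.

sorted suffixes:
  #0 SA[0]=14  'a'
  #1 SA[1]=13  'aa'
  #2 SA[2]=11  'aeaa'
  #3 SA[3]=0  'bbcgddcdbdeaeaa'
  #4 SA[4]=1  'bcgddcdbdeaeaa'
  #5 SA[5]=8  'bdeaeaa'
  #6 SA[6]=6  'cdbdeaeaa'
  #7 SA[7]=2  'cgddcdbdeaeaa'
  #8 SA[8]=7  'dbdeaeaa'
  #9 SA[9]=5  'dcdbdeaeaa'
  #10 SA[10]=4  'ddcdbdeaeaa'
  #11 SA[11]=9  'deaeaa'
  #12 SA[12]=12  'eaa'
  #13 SA[13]=10  'eaeaa'
  #14 SA[14]=3  'gddcdbdeaeaa'

SA = [14, 13, 11, 0, 1, 8, 6, 2, 7, 5, 4, 9, 12, 10, 3]
[i] adj suffixes → lcp
  [1] 14/13 → 1 ('a')
  [2] 13/11 → 1 ('a')
  [3] 11/0 → 0 ('')
  [4] 0/1 → 1 ('b')
  [5] 1/8 → 1 ('b')
  [6] 8/6 → 0 ('')
  [7] 6/2 → 1 ('c')
  [8] 2/7 → 0 ('')
  [9] 7/5 → 1 ('d')
  [10] 5/4 → 1 ('d')
  [11] 4/9 → 1 ('d')
  [12] 9/12 → 0 ('')
  [13] 12/10 → 2 ('ea')
  [14] 10/3 → 0 ('')

[0, 1, 1, 0, 1, 1, 0, 1, 0, 1, 1, 1, 0, 2, 0]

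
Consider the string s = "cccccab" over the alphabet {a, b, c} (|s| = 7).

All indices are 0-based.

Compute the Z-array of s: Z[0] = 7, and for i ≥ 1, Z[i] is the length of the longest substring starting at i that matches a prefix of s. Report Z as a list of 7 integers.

[7, 4, 3, 2, 1, 0, 0]

Z[0]=7
i=1: fresh scan; Z[1]=4 extend→box=[1,5)
i=2: min(r-i=3, Z[1]=4)=3; Z[2]=3
i=3: min(r-i=2, Z[2]=3)=2; Z[3]=2
i=4: min(r-i=1, Z[3]=2)=1; Z[4]=1
i=5: fresh scan; Z[5]=0
i=6: fresh scan; Z[6]=0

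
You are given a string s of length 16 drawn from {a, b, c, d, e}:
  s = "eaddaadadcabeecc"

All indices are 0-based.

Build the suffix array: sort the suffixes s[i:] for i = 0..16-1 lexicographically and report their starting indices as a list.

rank | idx | suffix
   0 |   4 | aadadcabeecc
   1 |  10 | abeecc
   2 |   5 | adadcabeecc
   3 |   7 | adcabeecc
   4 |   1 | addaadadcabeecc
   5 |  11 | beecc
   6 |  15 | c
   7 |   9 | cabeecc
   8 |  14 | cc
   9 |   3 | daadadcabeecc
  10 |   6 | dadcabeecc
  11 |   8 | dcabeecc
  12 |   2 | ddaadadcabeecc
  13 |   0 | eaddaadadcabeecc
  14 |  13 | ecc
  15 |  12 | eecc

[4, 10, 5, 7, 1, 11, 15, 9, 14, 3, 6, 8, 2, 0, 13, 12]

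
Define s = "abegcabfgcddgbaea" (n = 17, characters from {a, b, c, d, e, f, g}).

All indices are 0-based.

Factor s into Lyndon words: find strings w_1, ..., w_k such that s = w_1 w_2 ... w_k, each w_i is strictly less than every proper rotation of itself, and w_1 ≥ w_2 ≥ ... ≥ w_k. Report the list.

emit factor 1: 'abegcabfgcddgbae' (i=0, period=16)
emit factor 2: 'a' (i=16, period=1)

["abegcabfgcddgbae", "a"]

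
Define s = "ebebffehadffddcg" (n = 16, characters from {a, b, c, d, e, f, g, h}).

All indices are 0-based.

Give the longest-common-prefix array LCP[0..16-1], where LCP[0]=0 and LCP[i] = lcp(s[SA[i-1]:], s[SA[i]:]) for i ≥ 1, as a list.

rank | idx | suffix
   0 |   8 | adffddcg
   1 |   1 | bebffehadffddcg
   2 |   3 | bffehadffddcg
   3 |  14 | cg
   4 |  13 | dcg
   5 |  12 | ddcg
   6 |   9 | dffddcg
   7 |   0 | ebebffehadffddcg
   8 |   2 | ebffehadffddcg
   9 |   6 | ehadffddcg
  10 |  11 | fddcg
  11 |   5 | fehadffddcg
  12 |  10 | ffddcg
  13 |   4 | ffehadffddcg
  14 |  15 | g
  15 |   7 | hadffddcg

SA = [8, 1, 3, 14, 13, 12, 9, 0, 2, 6, 11, 5, 10, 4, 15, 7]
i: (SA[i-1],SA[i]) lcp shared
  1: (8,1) 0 ''
  2: (1,3) 1 'b'
  3: (3,14) 0 ''
  4: (14,13) 0 ''
  5: (13,12) 1 'd'
  6: (12,9) 1 'd'
  7: (9,0) 0 ''
  8: (0,2) 2 'eb'
  9: (2,6) 1 'e'
  10: (6,11) 0 ''
  11: (11,5) 1 'f'
  12: (5,10) 1 'f'
  13: (10,4) 2 'ff'
  14: (4,15) 0 ''
  15: (15,7) 0 ''

[0, 0, 1, 0, 0, 1, 1, 0, 2, 1, 0, 1, 1, 2, 0, 0]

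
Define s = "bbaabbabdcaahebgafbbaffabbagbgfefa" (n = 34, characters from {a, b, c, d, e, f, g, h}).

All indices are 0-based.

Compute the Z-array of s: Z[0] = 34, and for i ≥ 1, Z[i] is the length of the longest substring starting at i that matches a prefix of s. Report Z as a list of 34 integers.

[34, 1, 0, 0, 3, 1, 0, 1, 0, 0, 0, 0, 0, 0, 1, 0, 0, 0, 3, 1, 0, 0, 0, 0, 3, 1, 0, 0, 1, 0, 0, 0, 0, 0]

Z[0]=34
i=1: outside box; Z[1]=1 scan→box=[1,2)
i=2: outside box; Z[2]=0
i=3: outside box; Z[3]=0
i=4: outside box; Z[4]=3 scan→box=[4,7)
i=5: min(r-i=2, Z[1]=1)=1; Z[5]=1
i=6: min(r-i=1, Z[2]=0)=0; Z[6]=0
i=7: outside box; Z[7]=1 scan→box=[7,8)
i=8: outside box; Z[8]=0
i=9: outside box; Z[9]=0
i=10: outside box; Z[10]=0
i=11: outside box; Z[11]=0
i=12: outside box; Z[12]=0
i=13: outside box; Z[13]=0
i=14: outside box; Z[14]=1 scan→box=[14,15)
i=15: outside box; Z[15]=0
i=16: outside box; Z[16]=0
i=17: outside box; Z[17]=0
i=18: outside box; Z[18]=3 scan→box=[18,21)
i=19: min(r-i=2, Z[1]=1)=1; Z[19]=1
i=20: min(r-i=1, Z[2]=0)=0; Z[20]=0
i=21: outside box; Z[21]=0
i=22: outside box; Z[22]=0
i=23: outside box; Z[23]=0
i=24: outside box; Z[24]=3 scan→box=[24,27)
i=25: min(r-i=2, Z[1]=1)=1; Z[25]=1
i=26: min(r-i=1, Z[2]=0)=0; Z[26]=0
i=27: outside box; Z[27]=0
i=28: outside box; Z[28]=1 scan→box=[28,29)
i=29: outside box; Z[29]=0
i=30: outside box; Z[30]=0
i=31: outside box; Z[31]=0
i=32: outside box; Z[32]=0
i=33: outside box; Z[33]=0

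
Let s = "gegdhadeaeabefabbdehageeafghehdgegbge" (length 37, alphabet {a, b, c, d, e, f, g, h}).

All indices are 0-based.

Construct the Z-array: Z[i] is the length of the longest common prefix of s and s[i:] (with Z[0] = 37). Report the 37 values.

[37, 0, 1, 0, 0, 0, 0, 0, 0, 0, 0, 0, 0, 0, 0, 0, 0, 0, 0, 0, 0, 2, 0, 0, 0, 0, 1, 0, 0, 0, 0, 3, 0, 1, 0, 2, 0]

Z[0]=37
i=1: fresh scan; Z[1]=0
i=2: fresh scan; Z[2]=1 grow→box=[2,3)
i=3: fresh scan; Z[3]=0
i=4: fresh scan; Z[4]=0
i=5: fresh scan; Z[5]=0
i=6: fresh scan; Z[6]=0
i=7: fresh scan; Z[7]=0
i=8: fresh scan; Z[8]=0
i=9: fresh scan; Z[9]=0
i=10: fresh scan; Z[10]=0
i=11: fresh scan; Z[11]=0
i=12: fresh scan; Z[12]=0
i=13: fresh scan; Z[13]=0
i=14: fresh scan; Z[14]=0
i=15: fresh scan; Z[15]=0
i=16: fresh scan; Z[16]=0
i=17: fresh scan; Z[17]=0
i=18: fresh scan; Z[18]=0
i=19: fresh scan; Z[19]=0
i=20: fresh scan; Z[20]=0
i=21: fresh scan; Z[21]=2 grow→box=[21,23)
i=22: min(r-i=1, Z[1]=0)=0; Z[22]=0
i=23: fresh scan; Z[23]=0
i=24: fresh scan; Z[24]=0
i=25: fresh scan; Z[25]=0
i=26: fresh scan; Z[26]=1 grow→box=[26,27)
i=27: fresh scan; Z[27]=0
i=28: fresh scan; Z[28]=0
i=29: fresh scan; Z[29]=0
i=30: fresh scan; Z[30]=0
i=31: fresh scan; Z[31]=3 grow→box=[31,34)
i=32: min(r-i=2, Z[1]=0)=0; Z[32]=0
i=33: min(r-i=1, Z[2]=1)=1; Z[33]=1
i=34: fresh scan; Z[34]=0
i=35: fresh scan; Z[35]=2 grow→box=[35,37)
i=36: min(r-i=1, Z[1]=0)=0; Z[36]=0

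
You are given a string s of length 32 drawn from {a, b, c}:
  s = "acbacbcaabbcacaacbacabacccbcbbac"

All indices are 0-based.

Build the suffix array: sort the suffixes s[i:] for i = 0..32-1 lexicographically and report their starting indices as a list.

[7, 14, 20, 8, 30, 12, 18, 15, 0, 3, 22, 29, 17, 2, 21, 28, 9, 5, 10, 26, 31, 6, 13, 19, 11, 16, 1, 27, 4, 25, 24, 23]

rank→(start, suffix):
  0 → (7, 'aabbcacaacbacabacccbcbbac')
  1 → (14, 'aacbacabacccbcbbac')
  2 → (20, 'abacccbcbbac')
  3 → (8, 'abbcacaacbacabacccbcbbac')
  4 → (30, 'ac')
  5 → (12, 'acaacbacabacccbcbbac')
  6 → (18, 'acabacccbcbbac')
  7 → (15, 'acbacabacccbcbbac')
  8 → (0, 'acbacbcaabbcacaacbacabacccbcbbac')
  9 → (3, 'acbcaabbcacaacbacabacccbcbbac')
  10 → (22, 'acccbcbbac')
  11 → (29, 'bac')
  12 → (17, 'bacabacccbcbbac')
  13 → (2, 'bacbcaabbcacaacbacabacccbcbbac')
  14 → (21, 'bacccbcbbac')
  15 → (28, 'bbac')
  16 → (9, 'bbcacaacbacabacccbcbbac')
  17 → (5, 'bcaabbcacaacbacabacccbcbbac')
  18 → (10, 'bcacaacbacabacccbcbbac')
  19 → (26, 'bcbbac')
  20 → (31, 'c')
  21 → (6, 'caabbcacaacbacabacccbcbbac')
  22 → (13, 'caacbacabacccbcbbac')
  23 → (19, 'cabacccbcbbac')
  24 → (11, 'cacaacbacabacccbcbbac')
  25 → (16, 'cbacabacccbcbbac')
  26 → (1, 'cbacbcaabbcacaacbacabacccbcbbac')
  27 → (27, 'cbbac')
  28 → (4, 'cbcaabbcacaacbacabacccbcbbac')
  29 → (25, 'cbcbbac')
  30 → (24, 'ccbcbbac')
  31 → (23, 'cccbcbbac')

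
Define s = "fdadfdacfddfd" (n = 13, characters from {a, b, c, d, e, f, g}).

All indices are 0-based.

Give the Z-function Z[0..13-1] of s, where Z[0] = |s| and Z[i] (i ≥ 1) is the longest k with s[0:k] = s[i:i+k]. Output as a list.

[13, 0, 0, 0, 3, 0, 0, 0, 2, 0, 0, 2, 0]

Z[0]=13
i=1: fresh scan; Z[1]=0
i=2: fresh scan; Z[2]=0
i=3: fresh scan; Z[3]=0
i=4: fresh scan; Z[4]=3 grow→box=[4,7)
i=5: min(r-i=2, Z[1]=0)=0; Z[5]=0
i=6: min(r-i=1, Z[2]=0)=0; Z[6]=0
i=7: fresh scan; Z[7]=0
i=8: fresh scan; Z[8]=2 grow→box=[8,10)
i=9: min(r-i=1, Z[1]=0)=0; Z[9]=0
i=10: fresh scan; Z[10]=0
i=11: fresh scan; Z[11]=2 grow→box=[11,13)
i=12: min(r-i=1, Z[1]=0)=0; Z[12]=0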